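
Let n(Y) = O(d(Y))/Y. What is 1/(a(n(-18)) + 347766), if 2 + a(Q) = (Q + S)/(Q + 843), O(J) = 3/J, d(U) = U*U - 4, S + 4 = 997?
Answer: 1618559/562878458635 ≈ 2.8755e-6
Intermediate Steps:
S = 993 (S = -4 + 997 = 993)
d(U) = -4 + U² (d(U) = U² - 4 = -4 + U²)
n(Y) = 3/(Y*(-4 + Y²)) (n(Y) = (3/(-4 + Y²))/Y = 3/(Y*(-4 + Y²)))
a(Q) = -2 + (993 + Q)/(843 + Q) (a(Q) = -2 + (Q + 993)/(Q + 843) = -2 + (993 + Q)/(843 + Q))
1/(a(n(-18)) + 347766) = 1/((-693 - 3/((-18)*(-4 + (-18)²)))/(843 + 3/(-18*(-4 + (-18)²))) + 347766) = 1/((-693 - 3*(-1)/(18*(-4 + 324)))/(843 + 3*(-1/18)/(-4 + 324)) + 347766) = 1/((-693 - 3*(-1)/(18*320))/(843 + 3*(-1/18)/320) + 347766) = 1/((-693 - 3*(-1)/(18*320))/(843 + 3*(-1/18)*(1/320)) + 347766) = 1/((-693 - 1*(-1/1920))/(843 - 1/1920) + 347766) = 1/((-693 + 1/1920)/(1618559/1920) + 347766) = 1/((1920/1618559)*(-1330559/1920) + 347766) = 1/(-1330559/1618559 + 347766) = 1/(562878458635/1618559) = 1618559/562878458635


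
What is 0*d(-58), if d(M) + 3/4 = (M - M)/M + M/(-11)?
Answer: 0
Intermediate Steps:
d(M) = -¾ - M/11 (d(M) = -¾ + ((M - M)/M + M/(-11)) = -¾ + (0/M + M*(-1/11)) = -¾ + (0 - M/11) = -¾ - M/11)
0*d(-58) = 0*(-¾ - 1/11*(-58)) = 0*(-¾ + 58/11) = 0*(199/44) = 0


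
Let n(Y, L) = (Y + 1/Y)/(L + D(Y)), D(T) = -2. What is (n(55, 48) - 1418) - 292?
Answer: -2161637/1265 ≈ -1708.8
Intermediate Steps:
n(Y, L) = (Y + 1/Y)/(-2 + L) (n(Y, L) = (Y + 1/Y)/(L - 2) = (Y + 1/Y)/(-2 + L))
(n(55, 48) - 1418) - 292 = ((1 + 55²)/(55*(-2 + 48)) - 1418) - 292 = ((1/55)*(1 + 3025)/46 - 1418) - 292 = ((1/55)*(1/46)*3026 - 1418) - 292 = (1513/1265 - 1418) - 292 = -1792257/1265 - 292 = -2161637/1265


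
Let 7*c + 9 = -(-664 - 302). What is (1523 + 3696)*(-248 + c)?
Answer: -4065601/7 ≈ -5.8080e+5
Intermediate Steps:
c = 957/7 (c = -9/7 + (-(-664 - 302))/7 = -9/7 + (-1*(-966))/7 = -9/7 + (1/7)*966 = -9/7 + 138 = 957/7 ≈ 136.71)
(1523 + 3696)*(-248 + c) = (1523 + 3696)*(-248 + 957/7) = 5219*(-779/7) = -4065601/7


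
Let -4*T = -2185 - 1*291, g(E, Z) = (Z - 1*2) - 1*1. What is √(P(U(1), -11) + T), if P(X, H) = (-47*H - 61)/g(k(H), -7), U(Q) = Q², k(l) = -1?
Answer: √14335/5 ≈ 23.946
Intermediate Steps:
g(E, Z) = -3 + Z (g(E, Z) = (Z - 2) - 1 = (-2 + Z) - 1 = -3 + Z)
P(X, H) = 61/10 + 47*H/10 (P(X, H) = (-47*H - 61)/(-3 - 7) = (-61 - 47*H)/(-10) = (-61 - 47*H)*(-⅒) = 61/10 + 47*H/10)
T = 619 (T = -(-2185 - 1*291)/4 = -(-2185 - 291)/4 = -¼*(-2476) = 619)
√(P(U(1), -11) + T) = √((61/10 + (47/10)*(-11)) + 619) = √((61/10 - 517/10) + 619) = √(-228/5 + 619) = √(2867/5) = √14335/5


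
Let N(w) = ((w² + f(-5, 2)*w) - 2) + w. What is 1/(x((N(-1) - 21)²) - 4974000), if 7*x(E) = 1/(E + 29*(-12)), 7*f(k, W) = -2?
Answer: -8229/40931045993 ≈ -2.0105e-7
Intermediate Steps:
f(k, W) = -2/7 (f(k, W) = (⅐)*(-2) = -2/7)
N(w) = -2 + w² + 5*w/7 (N(w) = ((w² - 2*w/7) - 2) + w = (-2 + w² - 2*w/7) + w = -2 + w² + 5*w/7)
x(E) = 1/(7*(-348 + E)) (x(E) = 1/(7*(E + 29*(-12))) = 1/(7*(E - 348)) = 1/(7*(-348 + E)))
1/(x((N(-1) - 21)²) - 4974000) = 1/(1/(7*(-348 + ((-2 + (-1)² + (5/7)*(-1)) - 21)²)) - 4974000) = 1/(1/(7*(-348 + ((-2 + 1 - 5/7) - 21)²)) - 4974000) = 1/(1/(7*(-348 + (-12/7 - 21)²)) - 4974000) = 1/(1/(7*(-348 + (-159/7)²)) - 4974000) = 1/(1/(7*(-348 + 25281/49)) - 4974000) = 1/(1/(7*(8229/49)) - 4974000) = 1/((⅐)*(49/8229) - 4974000) = 1/(7/8229 - 4974000) = 1/(-40931045993/8229) = -8229/40931045993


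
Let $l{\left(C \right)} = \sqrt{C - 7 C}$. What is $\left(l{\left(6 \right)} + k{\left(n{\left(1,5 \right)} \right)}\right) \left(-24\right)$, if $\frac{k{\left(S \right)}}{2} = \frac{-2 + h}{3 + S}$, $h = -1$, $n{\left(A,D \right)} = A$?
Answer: $36 - 144 i \approx 36.0 - 144.0 i$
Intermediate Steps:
$k{\left(S \right)} = - \frac{6}{3 + S}$ ($k{\left(S \right)} = 2 \frac{-2 - 1}{3 + S} = 2 \left(- \frac{3}{3 + S}\right) = - \frac{6}{3 + S}$)
$l{\left(C \right)} = \sqrt{6} \sqrt{- C}$ ($l{\left(C \right)} = \sqrt{- 6 C} = \sqrt{6} \sqrt{- C}$)
$\left(l{\left(6 \right)} + k{\left(n{\left(1,5 \right)} \right)}\right) \left(-24\right) = \left(\sqrt{6} \sqrt{\left(-1\right) 6} - \frac{6}{3 + 1}\right) \left(-24\right) = \left(\sqrt{6} \sqrt{-6} - \frac{6}{4}\right) \left(-24\right) = \left(\sqrt{6} i \sqrt{6} - \frac{3}{2}\right) \left(-24\right) = \left(6 i - \frac{3}{2}\right) \left(-24\right) = \left(- \frac{3}{2} + 6 i\right) \left(-24\right) = 36 - 144 i$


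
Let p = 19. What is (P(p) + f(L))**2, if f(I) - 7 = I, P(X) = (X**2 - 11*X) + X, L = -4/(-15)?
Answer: 7150276/225 ≈ 31779.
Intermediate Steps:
L = 4/15 (L = -4*(-1/15) = 4/15 ≈ 0.26667)
P(X) = X**2 - 10*X
f(I) = 7 + I
(P(p) + f(L))**2 = (19*(-10 + 19) + (7 + 4/15))**2 = (19*9 + 109/15)**2 = (171 + 109/15)**2 = (2674/15)**2 = 7150276/225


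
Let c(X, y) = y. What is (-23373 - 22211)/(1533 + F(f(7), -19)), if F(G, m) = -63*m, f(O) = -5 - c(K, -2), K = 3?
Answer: -3256/195 ≈ -16.697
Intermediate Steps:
f(O) = -3 (f(O) = -5 - 1*(-2) = -5 + 2 = -3)
(-23373 - 22211)/(1533 + F(f(7), -19)) = (-23373 - 22211)/(1533 - 63*(-19)) = -45584/(1533 + 1197) = -45584/2730 = -45584*1/2730 = -3256/195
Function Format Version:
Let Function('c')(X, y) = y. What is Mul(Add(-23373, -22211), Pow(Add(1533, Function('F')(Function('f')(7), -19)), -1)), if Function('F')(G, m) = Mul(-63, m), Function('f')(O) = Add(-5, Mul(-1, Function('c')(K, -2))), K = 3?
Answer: Rational(-3256, 195) ≈ -16.697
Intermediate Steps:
Function('f')(O) = -3 (Function('f')(O) = Add(-5, Mul(-1, -2)) = Add(-5, 2) = -3)
Mul(Add(-23373, -22211), Pow(Add(1533, Function('F')(Function('f')(7), -19)), -1)) = Mul(Add(-23373, -22211), Pow(Add(1533, Mul(-63, -19)), -1)) = Mul(-45584, Pow(Add(1533, 1197), -1)) = Mul(-45584, Pow(2730, -1)) = Mul(-45584, Rational(1, 2730)) = Rational(-3256, 195)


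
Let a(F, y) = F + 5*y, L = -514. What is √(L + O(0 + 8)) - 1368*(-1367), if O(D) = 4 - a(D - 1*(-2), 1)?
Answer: 1870056 + 5*I*√21 ≈ 1.8701e+6 + 22.913*I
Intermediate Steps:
O(D) = -3 - D (O(D) = 4 - ((D - 1*(-2)) + 5*1) = 4 - ((D + 2) + 5) = 4 - ((2 + D) + 5) = 4 - (7 + D) = 4 + (-7 - D) = -3 - D)
√(L + O(0 + 8)) - 1368*(-1367) = √(-514 + (-3 - (0 + 8))) - 1368*(-1367) = √(-514 + (-3 - 1*8)) + 1870056 = √(-514 + (-3 - 8)) + 1870056 = √(-514 - 11) + 1870056 = √(-525) + 1870056 = 5*I*√21 + 1870056 = 1870056 + 5*I*√21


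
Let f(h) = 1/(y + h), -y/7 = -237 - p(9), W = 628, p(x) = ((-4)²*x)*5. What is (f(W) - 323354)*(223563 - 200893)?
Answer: -53710098541190/7327 ≈ -7.3304e+9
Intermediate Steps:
p(x) = 80*x (p(x) = (16*x)*5 = 80*x)
y = 6699 (y = -7*(-237 - 80*9) = -7*(-237 - 1*720) = -7*(-237 - 720) = -7*(-957) = 6699)
f(h) = 1/(6699 + h)
(f(W) - 323354)*(223563 - 200893) = (1/(6699 + 628) - 323354)*(223563 - 200893) = (1/7327 - 323354)*22670 = -2369214757/7327*22670 = -53710098541190/7327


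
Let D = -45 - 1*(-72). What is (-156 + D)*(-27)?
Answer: 3483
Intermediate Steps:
D = 27 (D = -45 + 72 = 27)
(-156 + D)*(-27) = (-156 + 27)*(-27) = -129*(-27) = 3483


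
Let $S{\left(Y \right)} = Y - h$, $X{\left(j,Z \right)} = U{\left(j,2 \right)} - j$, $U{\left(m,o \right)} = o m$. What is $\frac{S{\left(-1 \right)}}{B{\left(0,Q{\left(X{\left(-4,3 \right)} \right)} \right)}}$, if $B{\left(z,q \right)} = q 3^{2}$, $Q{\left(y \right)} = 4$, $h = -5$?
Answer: $\frac{1}{9} \approx 0.11111$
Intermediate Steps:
$U{\left(m,o \right)} = m o$
$X{\left(j,Z \right)} = j$ ($X{\left(j,Z \right)} = j 2 - j = 2 j - j = j$)
$S{\left(Y \right)} = 5 + Y$ ($S{\left(Y \right)} = Y - -5 = Y + 5 = 5 + Y$)
$B{\left(z,q \right)} = 9 q$ ($B{\left(z,q \right)} = q 9 = 9 q$)
$\frac{S{\left(-1 \right)}}{B{\left(0,Q{\left(X{\left(-4,3 \right)} \right)} \right)}} = \frac{5 - 1}{9 \cdot 4} = \frac{1}{36} \cdot 4 = \frac{1}{9}$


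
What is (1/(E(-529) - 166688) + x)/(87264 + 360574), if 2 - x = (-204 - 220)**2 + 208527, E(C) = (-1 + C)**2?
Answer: -44348633811/51148473656 ≈ -0.86706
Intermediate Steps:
x = -388301 (x = 2 - ((-204 - 220)**2 + 208527) = 2 - ((-424)**2 + 208527) = 2 - (179776 + 208527) = 2 - 1*388303 = 2 - 388303 = -388301)
(1/(E(-529) - 166688) + x)/(87264 + 360574) = (1/((-1 - 529)**2 - 166688) - 388301)/(87264 + 360574) = (1/((-530)**2 - 166688) - 388301)/447838 = (1/(280900 - 166688) - 388301)*(1/447838) = (1/114212 - 388301)*(1/447838) = -44348633811/114212*1/447838 = -44348633811/51148473656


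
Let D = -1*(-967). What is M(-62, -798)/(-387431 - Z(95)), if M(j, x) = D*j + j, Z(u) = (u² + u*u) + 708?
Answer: 60016/406189 ≈ 0.14775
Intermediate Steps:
D = 967
Z(u) = 708 + 2*u² (Z(u) = (u² + u²) + 708 = 2*u² + 708 = 708 + 2*u²)
M(j, x) = 968*j (M(j, x) = 967*j + j = 968*j)
M(-62, -798)/(-387431 - Z(95)) = (968*(-62))/(-387431 - (708 + 2*95²)) = -60016/(-387431 - (708 + 2*9025)) = -60016/(-387431 - (708 + 18050)) = -60016/(-387431 - 1*18758) = -60016/(-387431 - 18758) = -60016/(-406189) = -60016*(-1/406189) = 60016/406189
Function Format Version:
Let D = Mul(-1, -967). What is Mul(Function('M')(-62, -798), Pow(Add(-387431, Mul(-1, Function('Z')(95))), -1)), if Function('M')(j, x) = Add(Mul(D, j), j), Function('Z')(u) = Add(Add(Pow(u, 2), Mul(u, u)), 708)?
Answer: Rational(60016, 406189) ≈ 0.14775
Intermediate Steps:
D = 967
Function('Z')(u) = Add(708, Mul(2, Pow(u, 2))) (Function('Z')(u) = Add(Add(Pow(u, 2), Pow(u, 2)), 708) = Add(Mul(2, Pow(u, 2)), 708) = Add(708, Mul(2, Pow(u, 2))))
Function('M')(j, x) = Mul(968, j) (Function('M')(j, x) = Add(Mul(967, j), j) = Mul(968, j))
Mul(Function('M')(-62, -798), Pow(Add(-387431, Mul(-1, Function('Z')(95))), -1)) = Mul(Mul(968, -62), Pow(Add(-387431, Mul(-1, Add(708, Mul(2, Pow(95, 2))))), -1)) = Mul(-60016, Pow(Add(-387431, Mul(-1, Add(708, Mul(2, 9025)))), -1)) = Mul(-60016, Pow(Add(-387431, Mul(-1, Add(708, 18050))), -1)) = Mul(-60016, Pow(Add(-387431, Mul(-1, 18758)), -1)) = Mul(-60016, Pow(Add(-387431, -18758), -1)) = Mul(-60016, Pow(-406189, -1)) = Mul(-60016, Rational(-1, 406189)) = Rational(60016, 406189)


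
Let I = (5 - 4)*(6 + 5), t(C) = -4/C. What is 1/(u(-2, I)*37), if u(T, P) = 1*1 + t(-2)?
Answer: 1/111 ≈ 0.0090090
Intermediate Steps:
I = 11 (I = 1*11 = 11)
u(T, P) = 3 (u(T, P) = 1*1 - 4/(-2) = 1 - 4*(-1/2) = 1 + 2 = 3)
1/(u(-2, I)*37) = 1/(3*37) = 1/111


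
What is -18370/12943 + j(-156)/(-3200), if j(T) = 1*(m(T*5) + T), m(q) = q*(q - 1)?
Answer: -62042044/323575 ≈ -191.74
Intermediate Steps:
m(q) = q*(-1 + q)
j(T) = T + 5*T*(-1 + 5*T) (j(T) = 1*((T*5)*(-1 + T*5) + T) = 1*((5*T)*(-1 + 5*T) + T) = 1*(5*T*(-1 + 5*T) + T) = 1*(T + 5*T*(-1 + 5*T)) = T + 5*T*(-1 + 5*T))
-18370/12943 + j(-156)/(-3200) = -18370/12943 - 156*(-4 + 25*(-156))/(-3200) = -18370*1/12943 - 156*(-4 - 3900)*(-1/3200) = -18370/12943 - 156*(-3904)*(-1/3200) = -18370/12943 + 609024*(-1/3200) = -18370/12943 - 4758/25 = -62042044/323575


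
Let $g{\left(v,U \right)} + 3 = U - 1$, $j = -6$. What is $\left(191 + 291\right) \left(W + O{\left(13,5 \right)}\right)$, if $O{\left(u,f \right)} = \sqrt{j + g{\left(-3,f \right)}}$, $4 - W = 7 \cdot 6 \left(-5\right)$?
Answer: $103148 + 482 i \sqrt{5} \approx 1.0315 \cdot 10^{5} + 1077.8 i$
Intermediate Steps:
$g{\left(v,U \right)} = -4 + U$ ($g{\left(v,U \right)} = -3 + \left(U - 1\right) = -3 + \left(-1 + U\right) = -4 + U$)
$W = 214$ ($W = 4 - 7 \cdot 6 \left(-5\right) = 4 - 42 \left(-5\right) = 4 - -210 = 4 + 210 = 214$)
$O{\left(u,f \right)} = \sqrt{-10 + f}$ ($O{\left(u,f \right)} = \sqrt{-6 + \left(-4 + f\right)} = \sqrt{-10 + f}$)
$\left(191 + 291\right) \left(W + O{\left(13,5 \right)}\right) = \left(191 + 291\right) \left(214 + \sqrt{-10 + 5}\right) = 482 \left(214 + \sqrt{-5}\right) = 482 \left(214 + i \sqrt{5}\right) = 103148 + 482 i \sqrt{5}$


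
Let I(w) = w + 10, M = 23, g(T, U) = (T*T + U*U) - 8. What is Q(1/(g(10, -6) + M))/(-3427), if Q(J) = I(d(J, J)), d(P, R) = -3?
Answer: -7/3427 ≈ -0.0020426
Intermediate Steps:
g(T, U) = -8 + T² + U² (g(T, U) = (T² + U²) - 8 = -8 + T² + U²)
I(w) = 10 + w
Q(J) = 7 (Q(J) = 10 - 3 = 7)
Q(1/(g(10, -6) + M))/(-3427) = 7/(-3427) = 7*(-1/3427) = -7/3427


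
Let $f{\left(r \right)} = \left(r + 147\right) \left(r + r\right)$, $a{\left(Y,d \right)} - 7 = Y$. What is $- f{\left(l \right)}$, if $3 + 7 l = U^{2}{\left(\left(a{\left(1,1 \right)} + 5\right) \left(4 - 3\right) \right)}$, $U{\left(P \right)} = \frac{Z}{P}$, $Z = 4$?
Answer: $\frac{170288620}{1399489} \approx 121.68$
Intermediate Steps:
$a{\left(Y,d \right)} = 7 + Y$
$U{\left(P \right)} = \frac{4}{P}$
$l = - \frac{491}{1183}$ ($l = - \frac{3}{7} + \frac{\left(\frac{4}{\left(\left(7 + 1\right) + 5\right) \left(4 - 3\right)}\right)^{2}}{7} = - \frac{3}{7} + \frac{\left(\frac{4}{\left(8 + 5\right) 1}\right)^{2}}{7} = - \frac{3}{7} + \frac{\left(\frac{4}{13 \cdot 1}\right)^{2}}{7} = - \frac{3}{7} + \frac{\left(\frac{4}{13}\right)^{2}}{7} = - \frac{3}{7} + \frac{1}{7} \cdot \frac{16}{169} = - \frac{3}{7} + \frac{16}{1183} = - \frac{491}{1183} \approx -0.41505$)
$f{\left(r \right)} = 2 r \left(147 + r\right)$ ($f{\left(r \right)} = \left(147 + r\right) 2 r = 2 r \left(147 + r\right)$)
$- f{\left(l \right)} = - \frac{2 \left(-491\right) \left(147 - \frac{491}{1183}\right)}{1183} = - \frac{2 \left(-491\right) 173410}{1183 \cdot 1183} = \left(-1\right) \left(- \frac{170288620}{1399489}\right) = \frac{170288620}{1399489}$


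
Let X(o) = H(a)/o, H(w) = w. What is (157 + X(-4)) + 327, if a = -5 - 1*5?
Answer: 973/2 ≈ 486.50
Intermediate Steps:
a = -10 (a = -5 - 5 = -10)
X(o) = -10/o
(157 + X(-4)) + 327 = (157 - 10/(-4)) + 327 = (157 - 10*(-1/4)) + 327 = (157 + 5/2) + 327 = 319/2 + 327 = 973/2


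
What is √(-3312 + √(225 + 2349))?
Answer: √(-3312 + 3*√286) ≈ 57.107*I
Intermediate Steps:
√(-3312 + √(225 + 2349)) = √(-3312 + √2574) = √(-3312 + 3*√286)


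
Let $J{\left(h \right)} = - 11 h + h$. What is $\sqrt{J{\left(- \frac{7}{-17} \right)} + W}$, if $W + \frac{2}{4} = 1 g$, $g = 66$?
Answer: $\frac{\sqrt{70958}}{34} \approx 7.8347$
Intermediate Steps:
$J{\left(h \right)} = - 10 h$
$W = \frac{131}{2}$ ($W = - \frac{1}{2} + 1 \cdot 66 = - \frac{1}{2} + 66 = \frac{131}{2} \approx 65.5$)
$\sqrt{J{\left(- \frac{7}{-17} \right)} + W} = \sqrt{- 10 \left(- \frac{7}{-17}\right) + \frac{131}{2}} = \sqrt{- 10 \left(\left(-7\right) \left(- \frac{1}{17}\right)\right) + \frac{131}{2}} = \sqrt{\left(-10\right) \frac{7}{17} + \frac{131}{2}} = \sqrt{- \frac{70}{17} + \frac{131}{2}} = \sqrt{\frac{2087}{34}} = \frac{\sqrt{70958}}{34}$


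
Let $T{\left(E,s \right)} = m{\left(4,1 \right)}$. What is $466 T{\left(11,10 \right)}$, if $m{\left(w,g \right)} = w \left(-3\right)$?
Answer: $-5592$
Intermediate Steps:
$m{\left(w,g \right)} = - 3 w$
$T{\left(E,s \right)} = -12$ ($T{\left(E,s \right)} = \left(-3\right) 4 = -12$)
$466 T{\left(11,10 \right)} = 466 \left(-12\right) = -5592$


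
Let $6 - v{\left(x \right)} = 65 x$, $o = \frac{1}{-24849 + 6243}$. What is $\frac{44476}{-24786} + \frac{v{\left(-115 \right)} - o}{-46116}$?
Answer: $- \frac{256863787319}{131279247288} \approx -1.9566$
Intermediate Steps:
$o = - \frac{1}{18606}$ ($o = \frac{1}{-18606} = - \frac{1}{18606} \approx -5.3746 \cdot 10^{-5}$)
$v{\left(x \right)} = 6 - 65 x$
$\frac{44476}{-24786} + \frac{v{\left(-115 \right)} - o}{-46116} = \frac{44476}{-24786} + \frac{\left(6 - -7475\right) - - \frac{1}{18606}}{-46116} = 44476 \left(- \frac{1}{24786}\right) + \left(\left(6 + 7475\right) + \frac{1}{18606}\right) \left(- \frac{1}{46116}\right) = - \frac{22238}{12393} + \left(7481 + \frac{1}{18606}\right) \left(- \frac{1}{46116}\right) = - \frac{22238}{12393} + \frac{139191487}{18606} \left(- \frac{1}{46116}\right) = - \frac{22238}{12393} - \frac{139191487}{858034296} = - \frac{256863787319}{131279247288}$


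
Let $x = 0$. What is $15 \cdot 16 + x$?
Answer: $240$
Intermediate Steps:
$15 \cdot 16 + x = 15 \cdot 16 + 0 = 240 + 0 = 240$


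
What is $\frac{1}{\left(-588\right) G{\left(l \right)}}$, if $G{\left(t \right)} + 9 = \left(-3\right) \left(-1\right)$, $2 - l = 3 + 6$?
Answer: $\frac{1}{3528} \approx 0.00028345$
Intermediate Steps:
$l = -7$ ($l = 2 - \left(3 + 6\right) = 2 - 9 = -7$)
$G{\left(t \right)} = -6$ ($G{\left(t \right)} = -9 - -3 = -9 + 3 = -6$)
$\frac{1}{\left(-588\right) G{\left(l \right)}} = \frac{1}{\left(-588\right) \left(-6\right)} = \frac{1}{3528}$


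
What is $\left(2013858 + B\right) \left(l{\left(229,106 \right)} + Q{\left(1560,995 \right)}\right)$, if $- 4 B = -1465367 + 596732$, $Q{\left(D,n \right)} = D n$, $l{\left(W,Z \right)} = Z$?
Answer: $\frac{6926441374251}{2} \approx 3.4632 \cdot 10^{12}$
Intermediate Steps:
$B = \frac{868635}{4}$ ($B = - \frac{-1465367 + 596732}{4} = \left(- \frac{1}{4}\right) \left(-868635\right) = \frac{868635}{4} \approx 2.1716 \cdot 10^{5}$)
$\left(2013858 + B\right) \left(l{\left(229,106 \right)} + Q{\left(1560,995 \right)}\right) = \left(2013858 + \frac{868635}{4}\right) \left(106 + 1560 \cdot 995\right) = \frac{8924067 \left(106 + 1552200\right)}{4} = \frac{8924067}{4} \cdot 1552306 = \frac{6926441374251}{2}$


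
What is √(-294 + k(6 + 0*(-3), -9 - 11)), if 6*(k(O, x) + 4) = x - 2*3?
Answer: I*√2721/3 ≈ 17.388*I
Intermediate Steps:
k(O, x) = -5 + x/6 (k(O, x) = -4 + (x - 2*3)/6 = -4 + (x - 6)/6 = -4 + (-6 + x)/6 = -4 + (-1 + x/6) = -5 + x/6)
√(-294 + k(6 + 0*(-3), -9 - 11)) = √(-294 + (-5 + (-9 - 11)/6)) = √(-294 + (-5 + (⅙)*(-20))) = √(-294 + (-5 - 10/3)) = √(-294 - 25/3) = √(-907/3) = I*√2721/3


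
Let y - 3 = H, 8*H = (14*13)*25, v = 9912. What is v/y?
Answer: 39648/2287 ≈ 17.336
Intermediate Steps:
H = 2275/4 (H = ((14*13)*25)/8 = (182*25)/8 = (⅛)*4550 = 2275/4 ≈ 568.75)
y = 2287/4 (y = 3 + 2275/4 = 2287/4 ≈ 571.75)
v/y = 9912/(2287/4) = 9912*(4/2287) = 39648/2287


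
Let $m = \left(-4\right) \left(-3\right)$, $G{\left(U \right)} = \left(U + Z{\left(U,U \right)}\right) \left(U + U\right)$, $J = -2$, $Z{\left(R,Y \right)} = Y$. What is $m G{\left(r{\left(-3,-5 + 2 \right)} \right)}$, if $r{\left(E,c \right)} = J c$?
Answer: $1728$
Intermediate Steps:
$r{\left(E,c \right)} = - 2 c$
$G{\left(U \right)} = 4 U^{2}$ ($G{\left(U \right)} = \left(U + U\right) \left(U + U\right) = 2 U 2 U = 4 U^{2}$)
$m = 12$
$m G{\left(r{\left(-3,-5 + 2 \right)} \right)} = 12 \cdot 4 \left(- 2 \left(-5 + 2\right)\right)^{2} = 12 \cdot 4 \left(\left(-2\right) \left(-3\right)\right)^{2} = 12 \cdot 4 \cdot 6^{2} = 12 \cdot 4 \cdot 36 = 12 \cdot 144 = 1728$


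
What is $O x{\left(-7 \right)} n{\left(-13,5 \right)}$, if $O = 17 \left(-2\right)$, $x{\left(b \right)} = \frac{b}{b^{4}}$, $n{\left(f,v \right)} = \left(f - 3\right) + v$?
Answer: $- \frac{374}{343} \approx -1.0904$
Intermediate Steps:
$n{\left(f,v \right)} = -3 + f + v$ ($n{\left(f,v \right)} = \left(-3 + f\right) + v = -3 + f + v$)
$x{\left(b \right)} = \frac{1}{b^{3}}$ ($x{\left(b \right)} = \frac{b}{b^{4}} = \frac{1}{b^{3}}$)
$O = -34$
$O x{\left(-7 \right)} n{\left(-13,5 \right)} = - \frac{34}{-343} \left(-3 - 13 + 5\right) = \left(-34\right) \left(- \frac{1}{343}\right) \left(-11\right) = \frac{34}{343} \left(-11\right) = - \frac{374}{343}$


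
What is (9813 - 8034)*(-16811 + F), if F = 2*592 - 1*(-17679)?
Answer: 3650508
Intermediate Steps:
F = 18863 (F = 1184 + 17679 = 18863)
(9813 - 8034)*(-16811 + F) = (9813 - 8034)*(-16811 + 18863) = 1779*2052 = 3650508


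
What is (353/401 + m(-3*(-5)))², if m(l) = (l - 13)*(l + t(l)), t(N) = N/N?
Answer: 173844225/160801 ≈ 1081.1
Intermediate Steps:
t(N) = 1
m(l) = (1 + l)*(-13 + l) (m(l) = (l - 13)*(l + 1) = (-13 + l)*(1 + l) = (1 + l)*(-13 + l))
(353/401 + m(-3*(-5)))² = (353/401 + (-13 + (-3*(-5))² - (-36)*(-5)))² = (353*(1/401) + (-13 + 15² - 12*15))² = (353/401 + (-13 + 225 - 180))² = (353/401 + 32)² = (13185/401)² = 173844225/160801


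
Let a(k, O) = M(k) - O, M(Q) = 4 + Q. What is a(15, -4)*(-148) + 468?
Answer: -2936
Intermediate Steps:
a(k, O) = 4 + k - O (a(k, O) = (4 + k) - O = 4 + k - O)
a(15, -4)*(-148) + 468 = (4 + 15 - 1*(-4))*(-148) + 468 = (4 + 15 + 4)*(-148) + 468 = 23*(-148) + 468 = -3404 + 468 = -2936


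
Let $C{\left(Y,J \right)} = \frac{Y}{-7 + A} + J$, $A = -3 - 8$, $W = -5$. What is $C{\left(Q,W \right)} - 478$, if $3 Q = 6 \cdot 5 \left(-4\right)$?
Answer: $- \frac{4327}{9} \approx -480.78$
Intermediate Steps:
$A = -11$
$Q = -40$ ($Q = \frac{6 \cdot 5 \left(-4\right)}{3} = \frac{30 \left(-4\right)}{3} = \frac{1}{3} \left(-120\right) = -40$)
$C{\left(Y,J \right)} = J - \frac{Y}{18}$ ($C{\left(Y,J \right)} = \frac{Y}{-7 - 11} + J = \frac{Y}{-18} + J = - \frac{Y}{18} + J = J - \frac{Y}{18}$)
$C{\left(Q,W \right)} - 478 = \left(-5 - - \frac{20}{9}\right) - 478 = \left(-5 + \frac{20}{9}\right) - 478 = - \frac{25}{9} - 478 = - \frac{4327}{9}$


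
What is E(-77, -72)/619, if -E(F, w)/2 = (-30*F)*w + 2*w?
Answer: 332928/619 ≈ 537.85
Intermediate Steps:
E(F, w) = -4*w + 60*F*w (E(F, w) = -2*((-30*F)*w + 2*w) = -2*(-30*F*w + 2*w) = -2*(2*w - 30*F*w) = -4*w + 60*F*w)
E(-77, -72)/619 = (4*(-72)*(-1 + 15*(-77)))/619 = (4*(-72)*(-1 - 1155))*(1/619) = (4*(-72)*(-1156))*(1/619) = 332928*(1/619) = 332928/619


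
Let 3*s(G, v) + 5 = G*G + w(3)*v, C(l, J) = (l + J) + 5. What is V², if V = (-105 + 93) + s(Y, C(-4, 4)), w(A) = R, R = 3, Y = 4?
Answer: 100/9 ≈ 11.111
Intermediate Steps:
C(l, J) = 5 + J + l (C(l, J) = (J + l) + 5 = 5 + J + l)
w(A) = 3
s(G, v) = -5/3 + v + G²/3 (s(G, v) = -5/3 + (G*G + 3*v)/3 = -5/3 + (G² + 3*v)/3 = -5/3 + (v + G²/3) = -5/3 + v + G²/3)
V = -10/3 (V = (-105 + 93) + (-5/3 + (5 + 4 - 4) + (⅓)*4²) = -12 + (-5/3 + 5 + (⅓)*16) = -12 + (-5/3 + 5 + 16/3) = -12 + 26/3 = -10/3 ≈ -3.3333)
V² = (-10/3)² = 100/9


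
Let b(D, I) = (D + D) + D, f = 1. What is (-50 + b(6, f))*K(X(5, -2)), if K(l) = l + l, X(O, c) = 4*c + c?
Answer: 640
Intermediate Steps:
X(O, c) = 5*c
b(D, I) = 3*D (b(D, I) = 2*D + D = 3*D)
K(l) = 2*l
(-50 + b(6, f))*K(X(5, -2)) = (-50 + 3*6)*(2*(5*(-2))) = (-50 + 18)*(2*(-10)) = -32*(-20) = 640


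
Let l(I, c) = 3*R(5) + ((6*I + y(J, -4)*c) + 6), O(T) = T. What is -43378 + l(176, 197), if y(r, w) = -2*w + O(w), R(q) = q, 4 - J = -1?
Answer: -41513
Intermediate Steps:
J = 5 (J = 4 - 1*(-1) = 4 + 1 = 5)
y(r, w) = -w (y(r, w) = -2*w + w = -w)
l(I, c) = 21 + 4*c + 6*I (l(I, c) = 3*5 + ((6*I + (-1*(-4))*c) + 6) = 15 + ((6*I + 4*c) + 6) = 15 + ((4*c + 6*I) + 6) = 15 + (6 + 4*c + 6*I) = 21 + 4*c + 6*I)
-43378 + l(176, 197) = -43378 + (21 + 4*197 + 6*176) = -43378 + (21 + 788 + 1056) = -43378 + 1865 = -41513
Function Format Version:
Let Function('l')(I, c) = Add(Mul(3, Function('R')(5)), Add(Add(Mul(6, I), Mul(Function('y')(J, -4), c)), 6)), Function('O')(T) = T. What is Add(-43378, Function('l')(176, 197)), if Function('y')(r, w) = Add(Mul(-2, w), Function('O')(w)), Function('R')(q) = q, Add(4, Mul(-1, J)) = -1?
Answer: -41513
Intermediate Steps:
J = 5 (J = Add(4, Mul(-1, -1)) = Add(4, 1) = 5)
Function('y')(r, w) = Mul(-1, w) (Function('y')(r, w) = Add(Mul(-2, w), w) = Mul(-1, w))
Function('l')(I, c) = Add(21, Mul(4, c), Mul(6, I)) (Function('l')(I, c) = Add(Mul(3, 5), Add(Add(Mul(6, I), Mul(Mul(-1, -4), c)), 6)) = Add(15, Add(Add(Mul(6, I), Mul(4, c)), 6)) = Add(15, Add(Add(Mul(4, c), Mul(6, I)), 6)) = Add(15, Add(6, Mul(4, c), Mul(6, I))) = Add(21, Mul(4, c), Mul(6, I)))
Add(-43378, Function('l')(176, 197)) = Add(-43378, Add(21, Mul(4, 197), Mul(6, 176))) = Add(-43378, Add(21, 788, 1056)) = Add(-43378, 1865) = -41513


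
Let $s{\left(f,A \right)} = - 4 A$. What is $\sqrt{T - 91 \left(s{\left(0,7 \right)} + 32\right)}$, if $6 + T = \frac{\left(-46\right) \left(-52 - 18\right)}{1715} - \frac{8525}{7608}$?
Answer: $\frac{i \sqrt{261811876758}}{26628} \approx 19.216 i$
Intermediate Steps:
$T = - \frac{1954541}{372792}$ ($T = -6 - \left(\frac{8525}{7608} - \frac{\left(-46\right) \left(-52 - 18\right)}{1715}\right) = -6 - \left(\frac{8525}{7608} - \left(-46\right) \left(-70\right) \frac{1}{1715}\right) = -6 + \left(3220 \cdot \frac{1}{1715} - \frac{8525}{7608}\right) = -6 + \left(\frac{92}{49} - \frac{8525}{7608}\right) = -6 + \frac{282211}{372792} = - \frac{1954541}{372792} \approx -5.243$)
$\sqrt{T - 91 \left(s{\left(0,7 \right)} + 32\right)} = \sqrt{- \frac{1954541}{372792} - 91 \left(\left(-4\right) 7 + 32\right)} = \sqrt{- \frac{1954541}{372792} - 91 \left(-28 + 32\right)} = \sqrt{- \frac{1954541}{372792} - 364} = \sqrt{- \frac{137650829}{372792}} = \frac{i \sqrt{261811876758}}{26628}$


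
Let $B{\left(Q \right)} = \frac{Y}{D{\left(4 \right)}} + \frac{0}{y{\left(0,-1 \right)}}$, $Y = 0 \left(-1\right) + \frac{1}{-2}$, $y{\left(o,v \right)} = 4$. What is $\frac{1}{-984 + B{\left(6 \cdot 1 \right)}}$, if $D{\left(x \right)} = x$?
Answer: $- \frac{8}{7873} \approx -0.0010161$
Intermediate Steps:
$Y = - \frac{1}{2}$ ($Y = 0 - \frac{1}{2} = - \frac{1}{2} \approx -0.5$)
$B{\left(Q \right)} = - \frac{1}{8}$ ($B{\left(Q \right)} = - \frac{1}{2 \cdot 4} + \frac{0}{4} = \left(- \frac{1}{2}\right) \frac{1}{4} + 0 \cdot \frac{1}{4} = - \frac{1}{8} + 0 = - \frac{1}{8}$)
$\frac{1}{-984 + B{\left(6 \cdot 1 \right)}} = \frac{1}{-984 - \frac{1}{8}} = \frac{1}{- \frac{7873}{8}} = - \frac{8}{7873}$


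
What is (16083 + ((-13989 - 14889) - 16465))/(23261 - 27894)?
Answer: 29260/4633 ≈ 6.3156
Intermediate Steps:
(16083 + ((-13989 - 14889) - 16465))/(23261 - 27894) = (16083 + (-28878 - 16465))/(-4633) = (16083 - 45343)*(-1/4633) = -29260*(-1/4633) = 29260/4633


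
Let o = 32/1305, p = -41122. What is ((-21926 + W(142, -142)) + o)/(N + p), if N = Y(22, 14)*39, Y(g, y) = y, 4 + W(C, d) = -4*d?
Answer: 13938689/26475840 ≈ 0.52647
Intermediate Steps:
W(C, d) = -4 - 4*d
o = 32/1305 (o = 32*(1/1305) = 32/1305 ≈ 0.024521)
N = 546 (N = 14*39 = 546)
((-21926 + W(142, -142)) + o)/(N + p) = ((-21926 + (-4 - 4*(-142))) + 32/1305)/(546 - 41122) = ((-21926 + (-4 + 568)) + 32/1305)/(-40576) = ((-21926 + 564) + 32/1305)*(-1/40576) = (-21362 + 32/1305)*(-1/40576) = -27877378/1305*(-1/40576) = 13938689/26475840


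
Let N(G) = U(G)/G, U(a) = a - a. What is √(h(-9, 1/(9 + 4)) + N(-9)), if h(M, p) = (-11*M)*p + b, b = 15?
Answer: 7*√78/13 ≈ 4.7556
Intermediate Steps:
h(M, p) = 15 - 11*M*p (h(M, p) = (-11*M)*p + 15 = -11*M*p + 15 = 15 - 11*M*p)
U(a) = 0
N(G) = 0 (N(G) = 0/G = 0)
√(h(-9, 1/(9 + 4)) + N(-9)) = √((15 - 11*(-9)/(9 + 4)) + 0) = √((15 - 11*(-9)/13) + 0) = √((15 - 11*(-9)*1/13) + 0) = √((15 + 99/13) + 0) = √(294/13 + 0) = √(294/13) = 7*√78/13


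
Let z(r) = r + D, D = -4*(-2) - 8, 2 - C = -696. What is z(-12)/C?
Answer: -6/349 ≈ -0.017192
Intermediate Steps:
C = 698 (C = 2 - 1*(-696) = 2 + 696 = 698)
D = 0 (D = 8 - 8 = 0)
z(r) = r (z(r) = r + 0 = r)
z(-12)/C = -12/698 = -12*1/698 = -6/349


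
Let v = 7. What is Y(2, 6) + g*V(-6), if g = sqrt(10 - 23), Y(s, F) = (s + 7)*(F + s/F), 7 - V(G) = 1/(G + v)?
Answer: 57 + 6*I*sqrt(13) ≈ 57.0 + 21.633*I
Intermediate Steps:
V(G) = 7 - 1/(7 + G) (V(G) = 7 - 1/(G + 7) = 7 - 1/(7 + G))
Y(s, F) = (7 + s)*(F + s/F)
g = I*sqrt(13) (g = sqrt(-13) = I*sqrt(13) ≈ 3.6056*I)
Y(2, 6) + g*V(-6) = (2**2 + 7*2 + 6**2*(7 + 2))/6 + (I*sqrt(13))*((48 + 7*(-6))/(7 - 6)) = (4 + 14 + 36*9)/6 + (I*sqrt(13))*((48 - 42)/1) = (4 + 14 + 324)/6 + (I*sqrt(13))*(1*6) = (1/6)*342 + (I*sqrt(13))*6 = 57 + 6*I*sqrt(13)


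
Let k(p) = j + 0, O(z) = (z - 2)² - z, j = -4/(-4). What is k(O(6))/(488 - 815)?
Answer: -1/327 ≈ -0.0030581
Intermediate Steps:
j = 1 (j = -4*(-¼) = 1)
O(z) = (-2 + z)² - z
k(p) = 1 (k(p) = 1 + 0 = 1)
k(O(6))/(488 - 815) = 1/(488 - 815) = 1/(-327) = 1*(-1/327) = -1/327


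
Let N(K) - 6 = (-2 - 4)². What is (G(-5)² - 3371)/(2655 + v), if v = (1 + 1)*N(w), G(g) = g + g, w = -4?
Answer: -3271/2739 ≈ -1.1942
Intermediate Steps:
G(g) = 2*g
N(K) = 42 (N(K) = 6 + (-2 - 4)² = 6 + (-6)² = 6 + 36 = 42)
v = 84 (v = (1 + 1)*42 = 2*42 = 84)
(G(-5)² - 3371)/(2655 + v) = ((2*(-5))² - 3371)/(2655 + 84) = ((-10)² - 3371)/2739 = (100 - 3371)*(1/2739) = -3271*1/2739 = -3271/2739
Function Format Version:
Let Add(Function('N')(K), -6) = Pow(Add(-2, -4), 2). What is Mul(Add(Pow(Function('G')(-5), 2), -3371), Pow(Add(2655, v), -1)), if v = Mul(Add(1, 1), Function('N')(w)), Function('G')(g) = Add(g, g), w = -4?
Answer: Rational(-3271, 2739) ≈ -1.1942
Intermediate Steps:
Function('G')(g) = Mul(2, g)
Function('N')(K) = 42 (Function('N')(K) = Add(6, Pow(Add(-2, -4), 2)) = Add(6, Pow(-6, 2)) = Add(6, 36) = 42)
v = 84 (v = Mul(Add(1, 1), 42) = Mul(2, 42) = 84)
Mul(Add(Pow(Function('G')(-5), 2), -3371), Pow(Add(2655, v), -1)) = Mul(Add(Pow(Mul(2, -5), 2), -3371), Pow(Add(2655, 84), -1)) = Mul(Add(Pow(-10, 2), -3371), Pow(2739, -1)) = Mul(Add(100, -3371), Rational(1, 2739)) = Mul(-3271, Rational(1, 2739)) = Rational(-3271, 2739)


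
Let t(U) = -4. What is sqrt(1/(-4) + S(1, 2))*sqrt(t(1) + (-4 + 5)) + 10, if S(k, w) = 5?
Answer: 10 + I*sqrt(57)/2 ≈ 10.0 + 3.7749*I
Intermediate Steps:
sqrt(1/(-4) + S(1, 2))*sqrt(t(1) + (-4 + 5)) + 10 = sqrt(1/(-4) + 5)*sqrt(-4 + (-4 + 5)) + 10 = sqrt(-1/4 + 5)*sqrt(-4 + 1) + 10 = sqrt(19/4)*sqrt(-3) + 10 = (sqrt(19)/2)*(I*sqrt(3)) + 10 = I*sqrt(57)/2 + 10 = 10 + I*sqrt(57)/2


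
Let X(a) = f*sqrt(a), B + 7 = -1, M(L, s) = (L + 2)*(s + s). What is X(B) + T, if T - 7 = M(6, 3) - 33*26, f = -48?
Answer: -803 - 96*I*sqrt(2) ≈ -803.0 - 135.76*I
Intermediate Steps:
M(L, s) = 2*s*(2 + L) (M(L, s) = (2 + L)*(2*s) = 2*s*(2 + L))
B = -8 (B = -7 - 1 = -8)
X(a) = -48*sqrt(a)
T = -803 (T = 7 + (2*3*(2 + 6) - 33*26) = 7 + (2*3*8 - 858) = 7 + (48 - 858) = 7 - 810 = -803)
X(B) + T = -96*I*sqrt(2) - 803 = -803 - 96*I*sqrt(2)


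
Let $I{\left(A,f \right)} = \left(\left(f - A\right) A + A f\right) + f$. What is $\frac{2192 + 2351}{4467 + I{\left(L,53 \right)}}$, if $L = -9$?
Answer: $\frac{4543}{3485} \approx 1.3036$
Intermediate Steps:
$I{\left(A,f \right)} = f + A f + A \left(f - A\right)$ ($I{\left(A,f \right)} = \left(A \left(f - A\right) + A f\right) + f = \left(A f + A \left(f - A\right)\right) + f = f + A f + A \left(f - A\right)$)
$\frac{2192 + 2351}{4467 + I{\left(L,53 \right)}} = \frac{2192 + 2351}{4467 + \left(53 - \left(-9\right)^{2} + 2 \left(-9\right) 53\right)} = \frac{4543}{4467 - 982} = \frac{4543}{3485}$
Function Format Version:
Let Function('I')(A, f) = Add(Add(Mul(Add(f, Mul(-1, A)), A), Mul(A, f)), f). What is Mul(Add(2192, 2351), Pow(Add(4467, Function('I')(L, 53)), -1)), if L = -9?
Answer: Rational(4543, 3485) ≈ 1.3036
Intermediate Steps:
Function('I')(A, f) = Add(f, Mul(A, f), Mul(A, Add(f, Mul(-1, A)))) (Function('I')(A, f) = Add(Add(Mul(A, Add(f, Mul(-1, A))), Mul(A, f)), f) = Add(Add(Mul(A, f), Mul(A, Add(f, Mul(-1, A)))), f) = Add(f, Mul(A, f), Mul(A, Add(f, Mul(-1, A)))))
Mul(Add(2192, 2351), Pow(Add(4467, Function('I')(L, 53)), -1)) = Mul(Add(2192, 2351), Pow(Add(4467, Add(53, Mul(-1, Pow(-9, 2)), Mul(2, -9, 53))), -1)) = Mul(4543, Pow(Add(4467, Add(53, Mul(-1, 81), -954)), -1)) = Mul(4543, Pow(Add(4467, Add(53, -81, -954)), -1)) = Mul(4543, Pow(Add(4467, -982), -1)) = Mul(4543, Pow(3485, -1)) = Mul(4543, Rational(1, 3485)) = Rational(4543, 3485)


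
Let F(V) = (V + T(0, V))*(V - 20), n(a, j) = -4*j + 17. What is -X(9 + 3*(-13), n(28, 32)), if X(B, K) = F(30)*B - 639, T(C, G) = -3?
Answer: 8739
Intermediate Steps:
n(a, j) = 17 - 4*j
F(V) = (-20 + V)*(-3 + V) (F(V) = (V - 3)*(V - 20) = (-3 + V)*(-20 + V) = (-20 + V)*(-3 + V))
X(B, K) = -639 + 270*B (X(B, K) = (60 + 30² - 23*30)*B - 639 = (60 + 900 - 690)*B - 639 = 270*B - 639 = -639 + 270*B)
-X(9 + 3*(-13), n(28, 32)) = -(-639 + 270*(9 + 3*(-13))) = -(-639 + 270*(9 - 39)) = -(-639 + 270*(-30)) = -(-639 - 8100) = -1*(-8739) = 8739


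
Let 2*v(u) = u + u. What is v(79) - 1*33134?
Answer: -33055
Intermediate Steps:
v(u) = u (v(u) = (u + u)/2 = (2*u)/2 = u)
v(79) - 1*33134 = 79 - 1*33134 = 79 - 33134 = -33055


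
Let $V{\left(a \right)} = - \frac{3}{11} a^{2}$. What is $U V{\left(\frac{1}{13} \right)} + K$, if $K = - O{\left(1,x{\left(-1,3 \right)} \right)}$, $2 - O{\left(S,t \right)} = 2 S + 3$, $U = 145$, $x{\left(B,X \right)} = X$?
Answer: $\frac{5142}{1859} \approx 2.766$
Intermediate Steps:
$O{\left(S,t \right)} = -1 - 2 S$ ($O{\left(S,t \right)} = 2 - \left(2 S + 3\right) = 2 - \left(3 + 2 S\right) = -1 - 2 S$)
$K = 3$ ($K = - (-1 - 2) = \left(-1\right) \left(-3\right) = 3$)
$V{\left(a \right)} = - \frac{3 a^{2}}{11}$ ($V{\left(a \right)} = \left(-3\right) \frac{1}{11} a^{2} = - \frac{3 a^{2}}{11}$)
$U V{\left(\frac{1}{13} \right)} + K = 145 \left(- \frac{3 \left(\frac{1}{13}\right)^{2}}{11}\right) + 3 = 145 \left(- \frac{3}{11 \cdot 169}\right) + 3 = 145 \left(\left(- \frac{3}{11}\right) \frac{1}{169}\right) + 3 = 145 \left(- \frac{3}{1859}\right) + 3 = - \frac{435}{1859} + 3 = \frac{5142}{1859}$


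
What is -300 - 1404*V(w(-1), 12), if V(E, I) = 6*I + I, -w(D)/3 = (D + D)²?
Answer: -118236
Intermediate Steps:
w(D) = -12*D² (w(D) = -3*(D + D)² = -3*4*D² = -12*D²)
V(E, I) = 7*I
-300 - 1404*V(w(-1), 12) = -300 - 9828*12 = -300 - 1404*84 = -300 - 117936 = -118236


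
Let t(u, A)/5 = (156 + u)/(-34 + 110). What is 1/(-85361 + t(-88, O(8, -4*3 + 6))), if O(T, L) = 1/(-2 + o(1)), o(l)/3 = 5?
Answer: -19/1621774 ≈ -1.1716e-5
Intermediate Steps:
o(l) = 15 (o(l) = 3*5 = 15)
O(T, L) = 1/13 (O(T, L) = 1/(-2 + 15) = 1/13)
t(u, A) = 195/19 + 5*u/76 (t(u, A) = 5*((156 + u)/(-34 + 110)) = 5*((156 + u)/76) = 5*((156 + u)*(1/76)) = 5*(39/19 + u/76) = 195/19 + 5*u/76)
1/(-85361 + t(-88, O(8, -4*3 + 6))) = 1/(-85361 + (195/19 + (5/76)*(-88))) = 1/(-85361 + (195/19 - 110/19)) = 1/(-85361 + 85/19) = 1/(-1621774/19) = -19/1621774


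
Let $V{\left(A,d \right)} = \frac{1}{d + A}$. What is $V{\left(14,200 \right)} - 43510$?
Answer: $- \frac{9311139}{214} \approx -43510.0$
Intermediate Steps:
$V{\left(A,d \right)} = \frac{1}{A + d}$
$V{\left(14,200 \right)} - 43510 = \frac{1}{14 + 200} - 43510 = \frac{1}{214} - 43510 = - \frac{9311139}{214}$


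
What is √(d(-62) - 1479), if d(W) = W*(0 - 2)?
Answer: I*√1355 ≈ 36.81*I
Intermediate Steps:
d(W) = -2*W (d(W) = W*(-2) = -2*W)
√(d(-62) - 1479) = √(-2*(-62) - 1479) = √(124 - 1479) = √(-1355) = I*√1355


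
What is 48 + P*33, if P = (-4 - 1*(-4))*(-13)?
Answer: 48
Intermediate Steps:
P = 0 (P = (-4 + 4)*(-13) = 0*(-13) = 0)
48 + P*33 = 48 + 0*33 = 48 + 0 = 48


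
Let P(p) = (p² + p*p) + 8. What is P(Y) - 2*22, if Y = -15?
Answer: 414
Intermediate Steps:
P(p) = 8 + 2*p² (P(p) = (p² + p²) + 8 = 2*p² + 8 = 8 + 2*p²)
P(Y) - 2*22 = (8 + 2*(-15)²) - 2*22 = (8 + 2*225) - 1*44 = (8 + 450) - 44 = 458 - 44 = 414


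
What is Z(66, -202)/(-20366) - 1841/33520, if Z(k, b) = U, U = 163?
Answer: -21478783/341334160 ≈ -0.062926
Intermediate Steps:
Z(k, b) = 163
Z(66, -202)/(-20366) - 1841/33520 = 163/(-20366) - 1841/33520 = 163*(-1/20366) - 1841*1/33520 = -163/20366 - 1841/33520 = -21478783/341334160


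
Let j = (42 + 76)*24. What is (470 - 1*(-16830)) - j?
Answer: 14468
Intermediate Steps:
j = 2832 (j = 118*24 = 2832)
(470 - 1*(-16830)) - j = (470 - 1*(-16830)) - 1*2832 = (470 + 16830) - 2832 = 17300 - 2832 = 14468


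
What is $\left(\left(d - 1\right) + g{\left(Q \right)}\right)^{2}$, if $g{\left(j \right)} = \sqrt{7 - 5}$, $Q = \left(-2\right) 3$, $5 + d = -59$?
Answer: $\left(65 - \sqrt{2}\right)^{2} \approx 4043.2$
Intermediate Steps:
$d = -64$ ($d = -5 - 59 = -64$)
$Q = -6$
$g{\left(j \right)} = \sqrt{2}$
$\left(\left(d - 1\right) + g{\left(Q \right)}\right)^{2} = \left(\left(-64 - 1\right) + \sqrt{2}\right)^{2} = \left(-65 + \sqrt{2}\right)^{2}$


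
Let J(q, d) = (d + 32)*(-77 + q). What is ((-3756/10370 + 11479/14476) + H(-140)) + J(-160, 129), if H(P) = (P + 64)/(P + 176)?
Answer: -25777048667737/675522540 ≈ -38159.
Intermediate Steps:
J(q, d) = (-77 + q)*(32 + d) (J(q, d) = (32 + d)*(-77 + q) = (-77 + q)*(32 + d))
H(P) = (64 + P)/(176 + P)
((-3756/10370 + 11479/14476) + H(-140)) + J(-160, 129) = ((-3756/10370 + 11479/14476) + (64 - 140)/(176 - 140)) + (-2464 - 77*129 + 32*(-160) + 129*(-160)) = ((-3756*1/10370 + 11479*(1/14476)) - 76/36) + (-2464 - 9933 - 5120 - 20640) = ((-1878/5185 + 11479/14476) + (1/36)*(-76)) - 38157 = (32332687/75058060 - 19/9) - 38157 = -1135108957/675522540 - 38157 = -25777048667737/675522540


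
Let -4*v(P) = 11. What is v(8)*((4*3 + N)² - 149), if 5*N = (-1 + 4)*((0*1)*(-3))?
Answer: 55/4 ≈ 13.750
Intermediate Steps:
v(P) = -11/4 (v(P) = -¼*11 = -11/4)
N = 0 (N = ((-1 + 4)*((0*1)*(-3)))/5 = (3*(0*(-3)))/5 = (3*0)/5 = (⅕)*0 = 0)
v(8)*((4*3 + N)² - 149) = -11*((4*3 + 0)² - 149)/4 = -11*((12 + 0)² - 149)/4 = -11*(12² - 149)/4 = -11*(144 - 149)/4 = -11/4*(-5) = 55/4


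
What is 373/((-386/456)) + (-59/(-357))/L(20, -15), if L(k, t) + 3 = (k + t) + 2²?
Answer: -182152861/413406 ≈ -440.61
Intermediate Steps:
L(k, t) = 1 + k + t (L(k, t) = -3 + ((k + t) + 2²) = -3 + ((k + t) + 4) = -3 + (4 + k + t) = 1 + k + t)
373/((-386/456)) + (-59/(-357))/L(20, -15) = 373/((-386/456)) + (-59/(-357))/(1 + 20 - 15) = 373/((-386*1/456)) - 59*(-1/357)/6 = 373/(-193/228) + (59/357)*(⅙) = 373*(-228/193) + 59/2142 = -85044/193 + 59/2142 = -182152861/413406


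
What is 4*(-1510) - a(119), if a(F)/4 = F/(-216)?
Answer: -326041/54 ≈ -6037.8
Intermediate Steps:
a(F) = -F/54 (a(F) = 4*(F/(-216)) = 4*(F*(-1/216)) = 4*(-F/216) = -F/54)
4*(-1510) - a(119) = 4*(-1510) - (-1)*119/54 = -6040 - 1*(-119/54) = -6040 + 119/54 = -326041/54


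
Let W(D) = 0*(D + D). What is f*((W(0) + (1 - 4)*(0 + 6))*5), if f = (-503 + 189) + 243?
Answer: 6390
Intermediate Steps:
W(D) = 0 (W(D) = 0*(2*D) = 0)
f = -71 (f = -314 + 243 = -71)
f*((W(0) + (1 - 4)*(0 + 6))*5) = -71*(0 + (1 - 4)*(0 + 6))*5 = -71*(0 - 3*6)*5 = -71*(0 - 18)*5 = -(-1278)*5 = -71*(-90) = 6390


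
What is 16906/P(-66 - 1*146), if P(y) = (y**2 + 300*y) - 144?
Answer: -8453/9400 ≈ -0.89926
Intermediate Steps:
P(y) = -144 + y**2 + 300*y
16906/P(-66 - 1*146) = 16906/(-144 + (-66 - 1*146)**2 + 300*(-66 - 1*146)) = 16906/(-144 + (-66 - 146)**2 + 300*(-66 - 146)) = 16906/(-144 + (-212)**2 + 300*(-212)) = 16906/(-144 + 44944 - 63600) = 16906/(-18800) = 16906*(-1/18800) = -8453/9400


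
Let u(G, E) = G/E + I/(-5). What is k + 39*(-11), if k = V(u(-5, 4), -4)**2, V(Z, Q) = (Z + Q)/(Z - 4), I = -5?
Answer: -428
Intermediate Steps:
u(G, E) = 1 + G/E (u(G, E) = G/E - 5/(-5) = G/E - 5*(-1/5) = G/E + 1 = 1 + G/E)
V(Z, Q) = (Q + Z)/(-4 + Z)
k = 1 (k = ((-4 + (4 - 5)/4)/(-4 + (4 - 5)/4))**2 = ((-4 + (1/4)*(-1))/(-4 + (1/4)*(-1)))**2 = ((-4 - 1/4)/(-4 - 1/4))**2 = (-17/4/(-17/4))**2 = (-4/17*(-17/4))**2 = 1**2 = 1)
k + 39*(-11) = 1 + 39*(-11) = 1 - 429 = -428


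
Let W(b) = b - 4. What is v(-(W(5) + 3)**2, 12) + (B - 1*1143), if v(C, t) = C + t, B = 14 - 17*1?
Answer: -1150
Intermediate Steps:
W(b) = -4 + b
B = -3 (B = 14 - 17 = -3)
v(-(W(5) + 3)**2, 12) + (B - 1*1143) = (-((-4 + 5) + 3)**2 + 12) + (-3 - 1*1143) = (-(1 + 3)**2 + 12) + (-3 - 1143) = (-1*4**2 + 12) - 1146 = (-1*16 + 12) - 1146 = (-16 + 12) - 1146 = -4 - 1146 = -1150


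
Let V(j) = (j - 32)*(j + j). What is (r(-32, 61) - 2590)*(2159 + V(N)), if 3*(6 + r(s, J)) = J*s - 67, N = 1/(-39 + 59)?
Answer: -1409465309/200 ≈ -7.0473e+6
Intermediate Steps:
N = 1/20 ≈ 0.050000
r(s, J) = -85/3 + J*s/3 (r(s, J) = -6 + (J*s - 67)/3 = -6 + (-67 + J*s)/3 = -6 + (-67/3 + J*s/3) = -85/3 + J*s/3)
V(j) = 2*j*(-32 + j) (V(j) = (-32 + j)*(2*j) = 2*j*(-32 + j))
(r(-32, 61) - 2590)*(2159 + V(N)) = ((-85/3 + (⅓)*61*(-32)) - 2590)*(2159 + 2*(1/20)*(-32 + 1/20)) = ((-85/3 - 1952/3) - 2590)*(2159 + 2*(1/20)*(-639/20)) = (-679 - 2590)*(2159 - 639/200) = -3269*431161/200 = -1409465309/200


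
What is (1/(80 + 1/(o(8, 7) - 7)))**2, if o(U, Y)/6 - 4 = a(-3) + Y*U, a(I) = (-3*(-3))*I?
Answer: 36481/233508961 ≈ 0.00015623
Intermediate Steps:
a(I) = 9*I
o(U, Y) = -138 + 6*U*Y (o(U, Y) = 24 + 6*(9*(-3) + Y*U) = 24 + 6*(-27 + U*Y) = 24 + (-162 + 6*U*Y) = -138 + 6*U*Y)
(1/(80 + 1/(o(8, 7) - 7)))**2 = (1/(80 + 1/((-138 + 6*8*7) - 7)))**2 = (1/(80 + 1/((-138 + 336) - 7)))**2 = (1/(80 + 1/(198 - 7)))**2 = (1/(80 + 1/191))**2 = (1/(15281/191))**2 = (191/15281)**2 = 36481/233508961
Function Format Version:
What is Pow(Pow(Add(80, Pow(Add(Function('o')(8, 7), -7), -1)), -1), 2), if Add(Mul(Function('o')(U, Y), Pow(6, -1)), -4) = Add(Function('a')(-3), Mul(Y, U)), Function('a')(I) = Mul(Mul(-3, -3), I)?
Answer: Rational(36481, 233508961) ≈ 0.00015623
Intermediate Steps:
Function('a')(I) = Mul(9, I)
Function('o')(U, Y) = Add(-138, Mul(6, U, Y)) (Function('o')(U, Y) = Add(24, Mul(6, Add(Mul(9, -3), Mul(Y, U)))) = Add(24, Mul(6, Add(-27, Mul(U, Y)))) = Add(24, Add(-162, Mul(6, U, Y))) = Add(-138, Mul(6, U, Y)))
Pow(Pow(Add(80, Pow(Add(Function('o')(8, 7), -7), -1)), -1), 2) = Pow(Pow(Add(80, Pow(Add(Add(-138, Mul(6, 8, 7)), -7), -1)), -1), 2) = Pow(Pow(Add(80, Pow(Add(Add(-138, 336), -7), -1)), -1), 2) = Pow(Pow(Add(80, Pow(Add(198, -7), -1)), -1), 2) = Pow(Pow(Add(80, Pow(191, -1)), -1), 2) = Pow(Pow(Add(80, Rational(1, 191)), -1), 2) = Pow(Pow(Rational(15281, 191), -1), 2) = Pow(Rational(191, 15281), 2) = Rational(36481, 233508961)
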